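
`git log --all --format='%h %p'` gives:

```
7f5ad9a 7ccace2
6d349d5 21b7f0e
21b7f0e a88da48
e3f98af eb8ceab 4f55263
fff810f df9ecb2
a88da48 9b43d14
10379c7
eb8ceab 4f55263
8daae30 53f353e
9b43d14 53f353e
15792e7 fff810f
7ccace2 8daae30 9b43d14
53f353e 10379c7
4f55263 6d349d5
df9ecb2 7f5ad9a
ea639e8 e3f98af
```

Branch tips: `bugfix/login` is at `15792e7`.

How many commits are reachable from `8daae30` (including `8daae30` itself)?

Walking parent pointers from 8daae30: reachable set = {10379c7, 53f353e, 8daae30}.
That is 3 commits.

3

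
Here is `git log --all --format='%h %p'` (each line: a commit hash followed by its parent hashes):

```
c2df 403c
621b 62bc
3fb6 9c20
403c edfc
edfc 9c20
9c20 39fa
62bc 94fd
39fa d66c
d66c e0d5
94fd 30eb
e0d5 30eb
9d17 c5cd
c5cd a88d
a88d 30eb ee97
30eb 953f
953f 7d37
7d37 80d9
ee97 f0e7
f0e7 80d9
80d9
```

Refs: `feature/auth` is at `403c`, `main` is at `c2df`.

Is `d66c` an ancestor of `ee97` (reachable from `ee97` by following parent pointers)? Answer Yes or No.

No

Ancestors of ee97: {80d9, ee97, f0e7}.
d66c is not in that set, so it is not an ancestor of ee97.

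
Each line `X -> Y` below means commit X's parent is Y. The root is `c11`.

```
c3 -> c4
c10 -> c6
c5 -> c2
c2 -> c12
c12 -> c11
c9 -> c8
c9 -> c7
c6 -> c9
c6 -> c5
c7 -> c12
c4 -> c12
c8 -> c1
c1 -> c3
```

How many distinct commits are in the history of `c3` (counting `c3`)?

4

Walking parent pointers from c3: reachable set = {c11, c12, c3, c4}.
That is 4 commits.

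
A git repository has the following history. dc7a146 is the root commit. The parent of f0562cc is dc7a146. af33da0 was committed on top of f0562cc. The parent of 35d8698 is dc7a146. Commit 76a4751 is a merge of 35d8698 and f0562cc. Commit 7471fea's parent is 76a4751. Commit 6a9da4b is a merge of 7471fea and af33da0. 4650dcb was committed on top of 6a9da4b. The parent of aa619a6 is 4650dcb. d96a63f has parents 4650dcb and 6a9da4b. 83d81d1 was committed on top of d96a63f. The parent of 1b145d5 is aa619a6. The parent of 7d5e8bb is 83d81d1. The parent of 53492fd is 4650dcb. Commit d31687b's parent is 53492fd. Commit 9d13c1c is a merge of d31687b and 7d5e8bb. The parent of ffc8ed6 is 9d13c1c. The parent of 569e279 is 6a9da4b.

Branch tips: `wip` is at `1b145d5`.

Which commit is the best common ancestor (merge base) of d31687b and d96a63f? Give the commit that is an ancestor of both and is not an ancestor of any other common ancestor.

4650dcb

Ancestors of d31687b: {35d8698, 4650dcb, 53492fd, 6a9da4b, 7471fea, 76a4751, af33da0, d31687b, dc7a146, f0562cc}.
Ancestors of d96a63f: {35d8698, 4650dcb, 6a9da4b, 7471fea, 76a4751, af33da0, d96a63f, dc7a146, f0562cc}.
Common ancestors: {35d8698, 4650dcb, 6a9da4b, 7471fea, 76a4751, af33da0, dc7a146, f0562cc}.
Among these, 4650dcb is not an ancestor of any other common ancestor — it is the merge base.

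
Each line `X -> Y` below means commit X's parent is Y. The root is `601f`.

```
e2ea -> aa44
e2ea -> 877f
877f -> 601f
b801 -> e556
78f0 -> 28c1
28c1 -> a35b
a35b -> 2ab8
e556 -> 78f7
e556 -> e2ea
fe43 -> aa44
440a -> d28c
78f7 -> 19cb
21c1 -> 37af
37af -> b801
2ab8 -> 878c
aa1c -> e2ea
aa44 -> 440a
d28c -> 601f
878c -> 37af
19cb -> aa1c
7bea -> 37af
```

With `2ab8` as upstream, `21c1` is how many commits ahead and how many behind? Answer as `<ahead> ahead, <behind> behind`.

Reachable from 21c1: {19cb, 21c1, 37af, 440a, 601f, 78f7, 877f, aa1c, aa44, b801, d28c, e2ea, e556}.
Reachable from 2ab8: {19cb, 2ab8, 37af, 440a, 601f, 78f7, 877f, 878c, aa1c, aa44, b801, d28c, e2ea, e556}.
Only in 21c1's history (ahead): {21c1} — 1.
Only in 2ab8's history (behind): {2ab8, 878c} — 2.

1 ahead, 2 behind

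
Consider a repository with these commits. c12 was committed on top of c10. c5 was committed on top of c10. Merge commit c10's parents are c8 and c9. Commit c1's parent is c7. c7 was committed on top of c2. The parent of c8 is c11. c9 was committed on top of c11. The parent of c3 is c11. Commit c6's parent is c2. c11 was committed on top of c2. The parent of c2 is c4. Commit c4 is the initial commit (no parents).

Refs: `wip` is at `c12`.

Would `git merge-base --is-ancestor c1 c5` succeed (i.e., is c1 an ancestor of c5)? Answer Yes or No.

No

Ancestors of c5: {c10, c11, c2, c4, c5, c8, c9}.
c1 is not in that set, so it is not an ancestor of c5.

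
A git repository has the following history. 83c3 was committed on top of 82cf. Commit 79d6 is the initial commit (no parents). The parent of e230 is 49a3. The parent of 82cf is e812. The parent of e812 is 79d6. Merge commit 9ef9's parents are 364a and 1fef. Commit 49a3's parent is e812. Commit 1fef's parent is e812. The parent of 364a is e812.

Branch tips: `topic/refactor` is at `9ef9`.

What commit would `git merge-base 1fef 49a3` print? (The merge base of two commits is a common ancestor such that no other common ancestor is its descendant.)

e812

Ancestors of 1fef: {1fef, 79d6, e812}.
Ancestors of 49a3: {49a3, 79d6, e812}.
Common ancestors: {79d6, e812}.
Among these, e812 is not an ancestor of any other common ancestor — it is the merge base.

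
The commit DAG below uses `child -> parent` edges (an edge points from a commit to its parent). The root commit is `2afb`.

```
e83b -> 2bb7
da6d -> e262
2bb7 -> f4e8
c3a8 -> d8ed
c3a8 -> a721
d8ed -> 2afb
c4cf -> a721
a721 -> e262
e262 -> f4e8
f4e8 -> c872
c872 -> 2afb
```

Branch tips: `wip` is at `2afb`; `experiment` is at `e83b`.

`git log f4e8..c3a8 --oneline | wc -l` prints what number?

4

Reachable from c3a8: {2afb, a721, c3a8, c872, d8ed, e262, f4e8}.
Reachable from f4e8: {2afb, c872, f4e8}.
In c3a8's history but not f4e8's: {a721, c3a8, d8ed, e262} — 4 commits.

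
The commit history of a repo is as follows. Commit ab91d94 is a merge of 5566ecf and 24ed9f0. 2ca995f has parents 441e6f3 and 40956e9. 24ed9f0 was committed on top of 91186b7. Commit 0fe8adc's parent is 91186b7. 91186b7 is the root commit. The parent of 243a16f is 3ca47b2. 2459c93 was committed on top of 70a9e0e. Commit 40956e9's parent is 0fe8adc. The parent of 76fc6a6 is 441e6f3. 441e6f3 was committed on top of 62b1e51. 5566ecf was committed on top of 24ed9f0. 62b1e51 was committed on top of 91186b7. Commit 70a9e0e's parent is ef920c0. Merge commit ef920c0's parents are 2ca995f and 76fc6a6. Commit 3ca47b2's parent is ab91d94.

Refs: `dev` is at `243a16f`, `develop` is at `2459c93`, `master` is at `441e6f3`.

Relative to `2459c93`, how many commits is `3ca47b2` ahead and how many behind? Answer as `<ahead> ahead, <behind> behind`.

Reachable from 3ca47b2: {24ed9f0, 3ca47b2, 5566ecf, 91186b7, ab91d94}.
Reachable from 2459c93: {0fe8adc, 2459c93, 2ca995f, 40956e9, 441e6f3, 62b1e51, 70a9e0e, 76fc6a6, 91186b7, ef920c0}.
Only in 3ca47b2's history (ahead): {24ed9f0, 3ca47b2, 5566ecf, ab91d94} — 4.
Only in 2459c93's history (behind): {0fe8adc, 2459c93, 2ca995f, 40956e9, 441e6f3, 62b1e51, 70a9e0e, 76fc6a6, ef920c0} — 9.

4 ahead, 9 behind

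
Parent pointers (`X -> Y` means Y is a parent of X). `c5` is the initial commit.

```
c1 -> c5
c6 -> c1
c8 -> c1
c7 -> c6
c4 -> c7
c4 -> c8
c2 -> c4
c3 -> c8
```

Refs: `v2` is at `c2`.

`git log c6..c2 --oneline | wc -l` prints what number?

Reachable from c2: {c1, c2, c4, c5, c6, c7, c8}.
Reachable from c6: {c1, c5, c6}.
In c2's history but not c6's: {c2, c4, c7, c8} — 4 commits.

4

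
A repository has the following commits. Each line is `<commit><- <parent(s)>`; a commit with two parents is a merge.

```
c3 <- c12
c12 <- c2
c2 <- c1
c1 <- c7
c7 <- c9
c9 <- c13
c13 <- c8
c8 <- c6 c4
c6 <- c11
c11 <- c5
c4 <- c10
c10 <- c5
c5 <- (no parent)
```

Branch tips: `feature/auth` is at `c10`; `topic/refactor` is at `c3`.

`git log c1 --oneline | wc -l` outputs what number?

Walking parent pointers from c1: reachable set = {c1, c10, c11, c13, c4, c5, c6, c7, c8, c9}.
That is 10 commits.

10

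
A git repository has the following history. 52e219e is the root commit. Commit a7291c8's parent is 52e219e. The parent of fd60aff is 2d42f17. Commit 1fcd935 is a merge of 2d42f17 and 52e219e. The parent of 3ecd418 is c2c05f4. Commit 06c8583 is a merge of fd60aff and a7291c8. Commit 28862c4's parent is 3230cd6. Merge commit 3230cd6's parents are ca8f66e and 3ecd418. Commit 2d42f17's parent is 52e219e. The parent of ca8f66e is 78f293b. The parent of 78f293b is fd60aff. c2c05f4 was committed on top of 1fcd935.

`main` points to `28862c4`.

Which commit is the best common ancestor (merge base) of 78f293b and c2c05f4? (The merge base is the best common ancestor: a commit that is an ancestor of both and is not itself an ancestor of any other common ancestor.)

Ancestors of 78f293b: {2d42f17, 52e219e, 78f293b, fd60aff}.
Ancestors of c2c05f4: {1fcd935, 2d42f17, 52e219e, c2c05f4}.
Common ancestors: {2d42f17, 52e219e}.
Among these, 2d42f17 is not an ancestor of any other common ancestor — it is the merge base.

2d42f17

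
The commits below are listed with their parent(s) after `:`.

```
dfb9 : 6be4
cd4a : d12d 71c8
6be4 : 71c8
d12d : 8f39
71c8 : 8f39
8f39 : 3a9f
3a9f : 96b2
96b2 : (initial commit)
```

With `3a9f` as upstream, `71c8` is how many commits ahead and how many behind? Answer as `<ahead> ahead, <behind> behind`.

2 ahead, 0 behind

Reachable from 71c8: {3a9f, 71c8, 8f39, 96b2}.
Reachable from 3a9f: {3a9f, 96b2}.
Only in 71c8's history (ahead): {71c8, 8f39} — 2.
Only in 3a9f's history (behind): {} — 0.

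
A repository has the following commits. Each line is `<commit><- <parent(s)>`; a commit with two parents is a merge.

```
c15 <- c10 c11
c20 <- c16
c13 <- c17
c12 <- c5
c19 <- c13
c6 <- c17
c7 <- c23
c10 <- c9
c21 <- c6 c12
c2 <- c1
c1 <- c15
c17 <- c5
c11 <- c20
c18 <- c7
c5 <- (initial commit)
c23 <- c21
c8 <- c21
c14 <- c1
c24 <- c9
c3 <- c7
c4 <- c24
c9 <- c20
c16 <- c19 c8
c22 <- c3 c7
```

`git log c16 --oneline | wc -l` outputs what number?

Walking parent pointers from c16: reachable set = {c12, c13, c16, c17, c19, c21, c5, c6, c8}.
That is 9 commits.

9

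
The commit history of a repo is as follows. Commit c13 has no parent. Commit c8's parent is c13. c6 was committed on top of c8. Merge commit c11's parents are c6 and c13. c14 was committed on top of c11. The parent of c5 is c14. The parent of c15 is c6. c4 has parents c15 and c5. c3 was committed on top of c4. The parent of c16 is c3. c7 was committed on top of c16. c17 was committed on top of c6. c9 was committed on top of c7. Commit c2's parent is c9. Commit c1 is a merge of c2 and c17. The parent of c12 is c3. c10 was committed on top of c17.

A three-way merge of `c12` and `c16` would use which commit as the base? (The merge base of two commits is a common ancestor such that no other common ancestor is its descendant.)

Ancestors of c12: {c11, c12, c13, c14, c15, c3, c4, c5, c6, c8}.
Ancestors of c16: {c11, c13, c14, c15, c16, c3, c4, c5, c6, c8}.
Common ancestors: {c11, c13, c14, c15, c3, c4, c5, c6, c8}.
Among these, c3 is not an ancestor of any other common ancestor — it is the merge base.

c3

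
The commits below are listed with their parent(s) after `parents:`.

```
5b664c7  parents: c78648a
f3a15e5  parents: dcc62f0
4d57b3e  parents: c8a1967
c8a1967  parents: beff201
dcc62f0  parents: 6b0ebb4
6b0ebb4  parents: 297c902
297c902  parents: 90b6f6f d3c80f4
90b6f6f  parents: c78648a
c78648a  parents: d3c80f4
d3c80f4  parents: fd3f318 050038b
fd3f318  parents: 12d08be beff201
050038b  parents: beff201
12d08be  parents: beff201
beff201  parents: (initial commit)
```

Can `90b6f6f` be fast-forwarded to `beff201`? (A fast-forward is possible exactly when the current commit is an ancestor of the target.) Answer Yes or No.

A fast-forward from 90b6f6f to beff201 is possible iff 90b6f6f is an ancestor of beff201.
Ancestors of beff201: {beff201}.
90b6f6f is not among them, so fast-forward is not possible.

No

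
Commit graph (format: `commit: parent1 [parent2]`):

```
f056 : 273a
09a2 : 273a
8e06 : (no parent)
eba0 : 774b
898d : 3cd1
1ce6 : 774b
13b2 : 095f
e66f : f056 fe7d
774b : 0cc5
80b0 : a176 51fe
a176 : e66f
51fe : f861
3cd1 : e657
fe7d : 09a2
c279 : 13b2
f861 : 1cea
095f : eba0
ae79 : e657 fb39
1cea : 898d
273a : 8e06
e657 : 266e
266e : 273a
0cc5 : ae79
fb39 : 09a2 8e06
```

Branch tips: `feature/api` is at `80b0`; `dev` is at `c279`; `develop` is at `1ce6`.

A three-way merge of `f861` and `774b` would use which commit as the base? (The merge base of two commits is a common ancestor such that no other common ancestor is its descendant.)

Ancestors of f861: {1cea, 266e, 273a, 3cd1, 898d, 8e06, e657, f861}.
Ancestors of 774b: {09a2, 0cc5, 266e, 273a, 774b, 8e06, ae79, e657, fb39}.
Common ancestors: {266e, 273a, 8e06, e657}.
Among these, e657 is not an ancestor of any other common ancestor — it is the merge base.

e657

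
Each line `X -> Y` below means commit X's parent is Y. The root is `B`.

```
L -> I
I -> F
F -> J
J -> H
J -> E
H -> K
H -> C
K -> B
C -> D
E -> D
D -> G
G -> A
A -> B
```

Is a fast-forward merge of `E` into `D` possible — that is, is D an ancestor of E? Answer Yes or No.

A fast-forward from D to E is possible iff D is an ancestor of E.
Ancestors of E: {A, B, D, E, G}.
D is among them, so fast-forward is possible.

Yes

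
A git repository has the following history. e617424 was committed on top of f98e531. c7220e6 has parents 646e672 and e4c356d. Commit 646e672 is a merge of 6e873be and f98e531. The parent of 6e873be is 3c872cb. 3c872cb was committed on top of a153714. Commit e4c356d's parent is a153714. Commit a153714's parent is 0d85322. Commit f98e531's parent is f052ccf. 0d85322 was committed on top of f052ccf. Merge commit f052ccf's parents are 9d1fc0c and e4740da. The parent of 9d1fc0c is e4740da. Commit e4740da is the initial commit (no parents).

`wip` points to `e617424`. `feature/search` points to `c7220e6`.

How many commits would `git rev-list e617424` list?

Walking parent pointers from e617424: reachable set = {9d1fc0c, e4740da, e617424, f052ccf, f98e531}.
That is 5 commits.

5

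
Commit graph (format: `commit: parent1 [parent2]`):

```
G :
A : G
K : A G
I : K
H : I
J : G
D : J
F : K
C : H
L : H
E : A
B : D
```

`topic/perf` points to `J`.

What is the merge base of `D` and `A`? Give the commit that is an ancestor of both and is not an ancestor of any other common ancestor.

G

Ancestors of D: {D, G, J}.
Ancestors of A: {A, G}.
Common ancestors: {G}.
The only common ancestor is G, so it is the merge base.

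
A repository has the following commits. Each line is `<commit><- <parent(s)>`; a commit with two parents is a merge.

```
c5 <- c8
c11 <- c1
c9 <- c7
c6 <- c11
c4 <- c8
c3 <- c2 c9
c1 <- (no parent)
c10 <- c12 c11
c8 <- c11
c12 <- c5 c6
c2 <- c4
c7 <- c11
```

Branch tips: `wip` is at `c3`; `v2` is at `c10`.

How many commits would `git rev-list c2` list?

Walking parent pointers from c2: reachable set = {c1, c11, c2, c4, c8}.
That is 5 commits.

5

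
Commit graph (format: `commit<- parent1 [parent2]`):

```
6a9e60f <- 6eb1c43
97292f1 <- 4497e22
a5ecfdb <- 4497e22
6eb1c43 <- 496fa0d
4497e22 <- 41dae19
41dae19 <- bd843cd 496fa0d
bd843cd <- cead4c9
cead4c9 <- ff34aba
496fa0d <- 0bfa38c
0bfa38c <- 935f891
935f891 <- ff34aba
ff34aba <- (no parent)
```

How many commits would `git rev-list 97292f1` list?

9

Walking parent pointers from 97292f1: reachable set = {0bfa38c, 41dae19, 4497e22, 496fa0d, 935f891, 97292f1, bd843cd, cead4c9, ff34aba}.
That is 9 commits.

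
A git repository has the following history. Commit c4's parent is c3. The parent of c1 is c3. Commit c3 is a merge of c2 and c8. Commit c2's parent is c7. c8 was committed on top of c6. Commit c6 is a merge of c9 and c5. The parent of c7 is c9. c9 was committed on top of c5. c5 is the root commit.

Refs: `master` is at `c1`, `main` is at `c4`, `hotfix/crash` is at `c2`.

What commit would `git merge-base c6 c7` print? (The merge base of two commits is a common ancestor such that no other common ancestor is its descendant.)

c9

Ancestors of c6: {c5, c6, c9}.
Ancestors of c7: {c5, c7, c9}.
Common ancestors: {c5, c9}.
Among these, c9 is not an ancestor of any other common ancestor — it is the merge base.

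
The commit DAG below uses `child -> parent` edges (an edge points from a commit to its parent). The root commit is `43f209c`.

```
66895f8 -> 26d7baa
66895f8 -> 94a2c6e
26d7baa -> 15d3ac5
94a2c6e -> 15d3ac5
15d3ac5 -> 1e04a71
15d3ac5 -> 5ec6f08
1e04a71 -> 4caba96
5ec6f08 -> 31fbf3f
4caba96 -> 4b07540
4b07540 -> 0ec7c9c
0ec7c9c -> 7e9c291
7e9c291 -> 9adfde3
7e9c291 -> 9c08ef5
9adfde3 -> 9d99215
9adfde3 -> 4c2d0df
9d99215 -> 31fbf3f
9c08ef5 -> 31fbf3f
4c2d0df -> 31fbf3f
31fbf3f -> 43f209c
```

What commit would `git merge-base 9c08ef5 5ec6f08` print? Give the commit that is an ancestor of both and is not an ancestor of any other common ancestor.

Ancestors of 9c08ef5: {31fbf3f, 43f209c, 9c08ef5}.
Ancestors of 5ec6f08: {31fbf3f, 43f209c, 5ec6f08}.
Common ancestors: {31fbf3f, 43f209c}.
Among these, 31fbf3f is not an ancestor of any other common ancestor — it is the merge base.

31fbf3f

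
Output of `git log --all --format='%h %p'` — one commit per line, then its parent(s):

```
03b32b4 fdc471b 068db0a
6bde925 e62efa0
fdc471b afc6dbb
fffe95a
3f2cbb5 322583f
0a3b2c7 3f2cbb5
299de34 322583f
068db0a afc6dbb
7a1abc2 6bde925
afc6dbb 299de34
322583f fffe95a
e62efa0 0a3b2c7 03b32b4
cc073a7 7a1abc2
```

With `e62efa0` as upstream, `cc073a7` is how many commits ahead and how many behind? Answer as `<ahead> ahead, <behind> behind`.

Reachable from cc073a7: {03b32b4, 068db0a, 0a3b2c7, 299de34, 322583f, 3f2cbb5, 6bde925, 7a1abc2, afc6dbb, cc073a7, e62efa0, fdc471b, fffe95a}.
Reachable from e62efa0: {03b32b4, 068db0a, 0a3b2c7, 299de34, 322583f, 3f2cbb5, afc6dbb, e62efa0, fdc471b, fffe95a}.
Only in cc073a7's history (ahead): {6bde925, 7a1abc2, cc073a7} — 3.
Only in e62efa0's history (behind): {} — 0.

3 ahead, 0 behind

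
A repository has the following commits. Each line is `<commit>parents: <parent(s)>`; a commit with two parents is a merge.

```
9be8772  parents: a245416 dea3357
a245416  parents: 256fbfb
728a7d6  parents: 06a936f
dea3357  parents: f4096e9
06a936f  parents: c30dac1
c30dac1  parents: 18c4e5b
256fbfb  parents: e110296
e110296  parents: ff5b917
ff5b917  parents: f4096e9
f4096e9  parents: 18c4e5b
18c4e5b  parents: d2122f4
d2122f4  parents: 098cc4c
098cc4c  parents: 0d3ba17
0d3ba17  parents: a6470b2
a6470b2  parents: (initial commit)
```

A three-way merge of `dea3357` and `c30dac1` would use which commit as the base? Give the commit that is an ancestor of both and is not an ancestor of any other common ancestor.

Ancestors of dea3357: {098cc4c, 0d3ba17, 18c4e5b, a6470b2, d2122f4, dea3357, f4096e9}.
Ancestors of c30dac1: {098cc4c, 0d3ba17, 18c4e5b, a6470b2, c30dac1, d2122f4}.
Common ancestors: {098cc4c, 0d3ba17, 18c4e5b, a6470b2, d2122f4}.
Among these, 18c4e5b is not an ancestor of any other common ancestor — it is the merge base.

18c4e5b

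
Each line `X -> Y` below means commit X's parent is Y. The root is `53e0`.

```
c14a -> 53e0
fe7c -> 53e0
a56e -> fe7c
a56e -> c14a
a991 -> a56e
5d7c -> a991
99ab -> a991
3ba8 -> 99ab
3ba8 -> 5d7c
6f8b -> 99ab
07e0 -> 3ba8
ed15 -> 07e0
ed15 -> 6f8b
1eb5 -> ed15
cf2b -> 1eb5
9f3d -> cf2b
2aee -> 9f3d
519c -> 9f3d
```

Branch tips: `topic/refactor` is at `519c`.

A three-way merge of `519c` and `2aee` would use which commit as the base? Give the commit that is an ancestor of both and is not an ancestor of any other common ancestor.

Ancestors of 519c: {07e0, 1eb5, 3ba8, 519c, 53e0, 5d7c, 6f8b, 99ab, 9f3d, a56e, a991, c14a, cf2b, ed15, fe7c}.
Ancestors of 2aee: {07e0, 1eb5, 2aee, 3ba8, 53e0, 5d7c, 6f8b, 99ab, 9f3d, a56e, a991, c14a, cf2b, ed15, fe7c}.
Common ancestors: {07e0, 1eb5, 3ba8, 53e0, 5d7c, 6f8b, 99ab, 9f3d, a56e, a991, c14a, cf2b, ed15, fe7c}.
Among these, 9f3d is not an ancestor of any other common ancestor — it is the merge base.

9f3d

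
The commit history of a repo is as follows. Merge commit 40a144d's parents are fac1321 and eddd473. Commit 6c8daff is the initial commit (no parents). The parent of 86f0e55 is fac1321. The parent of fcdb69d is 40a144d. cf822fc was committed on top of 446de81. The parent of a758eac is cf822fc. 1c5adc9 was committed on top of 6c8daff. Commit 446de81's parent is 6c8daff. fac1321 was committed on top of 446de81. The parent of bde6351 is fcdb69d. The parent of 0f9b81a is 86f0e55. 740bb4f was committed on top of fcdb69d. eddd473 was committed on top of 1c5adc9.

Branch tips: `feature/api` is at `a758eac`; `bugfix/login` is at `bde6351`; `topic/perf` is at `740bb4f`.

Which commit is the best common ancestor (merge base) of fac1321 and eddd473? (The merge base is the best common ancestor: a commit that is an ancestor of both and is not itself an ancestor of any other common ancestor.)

Ancestors of fac1321: {446de81, 6c8daff, fac1321}.
Ancestors of eddd473: {1c5adc9, 6c8daff, eddd473}.
Common ancestors: {6c8daff}.
The only common ancestor is 6c8daff, so it is the merge base.

6c8daff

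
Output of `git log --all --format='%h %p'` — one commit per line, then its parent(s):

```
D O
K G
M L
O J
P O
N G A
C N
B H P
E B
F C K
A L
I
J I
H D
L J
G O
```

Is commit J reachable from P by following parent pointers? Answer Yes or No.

Yes

Ancestors of P (commits reachable by following parents): {I, J, O, P}.
J is in that set, so it is an ancestor of P.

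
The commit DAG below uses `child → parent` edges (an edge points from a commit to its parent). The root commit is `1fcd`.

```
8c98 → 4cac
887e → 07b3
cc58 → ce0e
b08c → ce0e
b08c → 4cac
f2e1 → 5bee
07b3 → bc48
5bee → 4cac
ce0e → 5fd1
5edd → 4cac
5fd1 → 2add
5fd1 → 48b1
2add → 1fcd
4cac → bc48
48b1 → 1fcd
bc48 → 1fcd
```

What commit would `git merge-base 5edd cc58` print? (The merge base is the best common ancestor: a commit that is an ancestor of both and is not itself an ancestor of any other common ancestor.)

Ancestors of 5edd: {1fcd, 4cac, 5edd, bc48}.
Ancestors of cc58: {1fcd, 2add, 48b1, 5fd1, cc58, ce0e}.
Common ancestors: {1fcd}.
The only common ancestor is 1fcd, so it is the merge base.

1fcd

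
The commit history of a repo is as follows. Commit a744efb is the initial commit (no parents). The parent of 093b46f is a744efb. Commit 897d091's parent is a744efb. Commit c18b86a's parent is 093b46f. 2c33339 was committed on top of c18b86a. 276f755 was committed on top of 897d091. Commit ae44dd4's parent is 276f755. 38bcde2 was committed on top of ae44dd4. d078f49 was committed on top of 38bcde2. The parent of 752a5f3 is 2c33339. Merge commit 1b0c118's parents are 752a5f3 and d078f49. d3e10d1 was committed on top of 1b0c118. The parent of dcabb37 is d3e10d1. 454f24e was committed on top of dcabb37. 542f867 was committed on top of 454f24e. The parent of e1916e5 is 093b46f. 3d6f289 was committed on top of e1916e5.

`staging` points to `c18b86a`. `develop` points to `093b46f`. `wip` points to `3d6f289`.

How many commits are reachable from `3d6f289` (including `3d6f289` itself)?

Walking parent pointers from 3d6f289: reachable set = {093b46f, 3d6f289, a744efb, e1916e5}.
That is 4 commits.

4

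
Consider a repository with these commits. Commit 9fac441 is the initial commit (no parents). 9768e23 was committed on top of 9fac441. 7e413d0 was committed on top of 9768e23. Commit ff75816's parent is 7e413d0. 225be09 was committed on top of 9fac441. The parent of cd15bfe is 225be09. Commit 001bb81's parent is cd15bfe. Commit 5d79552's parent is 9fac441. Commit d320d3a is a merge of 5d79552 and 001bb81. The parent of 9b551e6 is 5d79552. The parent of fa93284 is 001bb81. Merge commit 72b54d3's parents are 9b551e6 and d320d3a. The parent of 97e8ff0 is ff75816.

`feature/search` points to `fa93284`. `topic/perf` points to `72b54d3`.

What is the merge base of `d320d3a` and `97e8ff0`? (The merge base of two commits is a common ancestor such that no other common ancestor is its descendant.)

Ancestors of d320d3a: {001bb81, 225be09, 5d79552, 9fac441, cd15bfe, d320d3a}.
Ancestors of 97e8ff0: {7e413d0, 9768e23, 97e8ff0, 9fac441, ff75816}.
Common ancestors: {9fac441}.
The only common ancestor is 9fac441, so it is the merge base.

9fac441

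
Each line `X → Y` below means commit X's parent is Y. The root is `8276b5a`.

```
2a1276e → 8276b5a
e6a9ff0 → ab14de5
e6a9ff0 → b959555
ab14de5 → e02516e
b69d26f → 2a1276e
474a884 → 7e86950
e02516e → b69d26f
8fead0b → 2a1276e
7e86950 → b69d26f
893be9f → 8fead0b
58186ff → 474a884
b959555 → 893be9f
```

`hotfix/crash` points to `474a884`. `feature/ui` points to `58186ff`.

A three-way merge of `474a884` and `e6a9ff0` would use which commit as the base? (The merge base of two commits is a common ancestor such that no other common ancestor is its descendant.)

b69d26f

Ancestors of 474a884: {2a1276e, 474a884, 7e86950, 8276b5a, b69d26f}.
Ancestors of e6a9ff0: {2a1276e, 8276b5a, 893be9f, 8fead0b, ab14de5, b69d26f, b959555, e02516e, e6a9ff0}.
Common ancestors: {2a1276e, 8276b5a, b69d26f}.
Among these, b69d26f is not an ancestor of any other common ancestor — it is the merge base.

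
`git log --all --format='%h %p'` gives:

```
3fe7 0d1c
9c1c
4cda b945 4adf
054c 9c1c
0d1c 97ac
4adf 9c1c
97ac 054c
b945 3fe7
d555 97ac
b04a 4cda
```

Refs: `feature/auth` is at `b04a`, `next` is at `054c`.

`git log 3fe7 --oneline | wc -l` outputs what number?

5

Walking parent pointers from 3fe7: reachable set = {054c, 0d1c, 3fe7, 97ac, 9c1c}.
That is 5 commits.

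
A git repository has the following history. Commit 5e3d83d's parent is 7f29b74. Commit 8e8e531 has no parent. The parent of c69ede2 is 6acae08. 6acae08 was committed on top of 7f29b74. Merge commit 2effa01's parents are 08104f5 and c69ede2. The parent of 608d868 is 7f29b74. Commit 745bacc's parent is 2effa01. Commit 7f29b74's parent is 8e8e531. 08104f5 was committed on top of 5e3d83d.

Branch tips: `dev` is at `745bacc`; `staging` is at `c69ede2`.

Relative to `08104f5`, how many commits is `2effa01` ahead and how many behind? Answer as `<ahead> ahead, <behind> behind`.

Reachable from 2effa01: {08104f5, 2effa01, 5e3d83d, 6acae08, 7f29b74, 8e8e531, c69ede2}.
Reachable from 08104f5: {08104f5, 5e3d83d, 7f29b74, 8e8e531}.
Only in 2effa01's history (ahead): {2effa01, 6acae08, c69ede2} — 3.
Only in 08104f5's history (behind): {} — 0.

3 ahead, 0 behind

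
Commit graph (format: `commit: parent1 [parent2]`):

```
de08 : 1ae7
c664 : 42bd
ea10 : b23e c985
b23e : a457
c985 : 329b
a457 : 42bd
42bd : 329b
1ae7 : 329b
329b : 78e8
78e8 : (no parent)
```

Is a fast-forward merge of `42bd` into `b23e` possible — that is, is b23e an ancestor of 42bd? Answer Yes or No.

No

A fast-forward from b23e to 42bd is possible iff b23e is an ancestor of 42bd.
Ancestors of 42bd: {329b, 42bd, 78e8}.
b23e is not among them, so fast-forward is not possible.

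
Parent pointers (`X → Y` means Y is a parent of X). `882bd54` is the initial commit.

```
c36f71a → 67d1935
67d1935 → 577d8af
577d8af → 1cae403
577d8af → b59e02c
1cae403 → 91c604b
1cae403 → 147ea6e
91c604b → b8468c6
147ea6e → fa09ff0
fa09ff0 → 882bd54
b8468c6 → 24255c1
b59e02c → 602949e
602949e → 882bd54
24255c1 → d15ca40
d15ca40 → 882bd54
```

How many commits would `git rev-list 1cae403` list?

8

Walking parent pointers from 1cae403: reachable set = {147ea6e, 1cae403, 24255c1, 882bd54, 91c604b, b8468c6, d15ca40, fa09ff0}.
That is 8 commits.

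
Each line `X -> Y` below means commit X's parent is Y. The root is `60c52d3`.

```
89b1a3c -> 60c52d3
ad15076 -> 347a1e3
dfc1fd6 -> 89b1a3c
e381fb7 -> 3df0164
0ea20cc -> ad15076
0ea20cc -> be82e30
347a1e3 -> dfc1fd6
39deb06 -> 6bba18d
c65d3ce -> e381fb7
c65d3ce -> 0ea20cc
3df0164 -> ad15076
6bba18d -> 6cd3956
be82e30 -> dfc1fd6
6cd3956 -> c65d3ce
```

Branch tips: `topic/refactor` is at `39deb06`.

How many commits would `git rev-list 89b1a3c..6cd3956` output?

Reachable from 6cd3956: {0ea20cc, 347a1e3, 3df0164, 60c52d3, 6cd3956, 89b1a3c, ad15076, be82e30, c65d3ce, dfc1fd6, e381fb7}.
Reachable from 89b1a3c: {60c52d3, 89b1a3c}.
In 6cd3956's history but not 89b1a3c's: {0ea20cc, 347a1e3, 3df0164, 6cd3956, ad15076, be82e30, c65d3ce, dfc1fd6, e381fb7} — 9 commits.

9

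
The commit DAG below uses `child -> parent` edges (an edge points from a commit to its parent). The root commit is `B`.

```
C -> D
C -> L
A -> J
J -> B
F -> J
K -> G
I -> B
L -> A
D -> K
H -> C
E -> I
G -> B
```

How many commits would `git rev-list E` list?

Walking parent pointers from E: reachable set = {B, E, I}.
That is 3 commits.

3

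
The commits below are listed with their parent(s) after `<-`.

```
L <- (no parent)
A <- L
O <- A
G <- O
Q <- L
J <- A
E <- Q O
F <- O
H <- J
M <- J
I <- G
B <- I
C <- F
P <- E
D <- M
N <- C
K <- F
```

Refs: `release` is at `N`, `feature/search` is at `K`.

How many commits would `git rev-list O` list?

Walking parent pointers from O: reachable set = {A, L, O}.
That is 3 commits.

3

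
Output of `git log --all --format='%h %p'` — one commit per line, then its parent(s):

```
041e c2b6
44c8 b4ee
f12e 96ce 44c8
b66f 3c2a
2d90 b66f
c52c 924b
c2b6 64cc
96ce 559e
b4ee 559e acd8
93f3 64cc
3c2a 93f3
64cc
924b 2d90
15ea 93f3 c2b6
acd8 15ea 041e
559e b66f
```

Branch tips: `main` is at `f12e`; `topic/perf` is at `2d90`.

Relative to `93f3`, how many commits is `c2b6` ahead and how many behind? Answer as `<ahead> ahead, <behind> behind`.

Reachable from c2b6: {64cc, c2b6}.
Reachable from 93f3: {64cc, 93f3}.
Only in c2b6's history (ahead): {c2b6} — 1.
Only in 93f3's history (behind): {93f3} — 1.

1 ahead, 1 behind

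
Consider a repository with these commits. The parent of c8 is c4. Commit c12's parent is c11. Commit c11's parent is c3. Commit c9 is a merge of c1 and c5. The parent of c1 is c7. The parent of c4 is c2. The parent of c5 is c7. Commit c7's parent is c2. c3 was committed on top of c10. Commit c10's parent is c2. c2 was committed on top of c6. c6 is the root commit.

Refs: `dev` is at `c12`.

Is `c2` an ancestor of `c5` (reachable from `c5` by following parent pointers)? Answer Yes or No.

Ancestors of c5 (commits reachable by following parents): {c2, c5, c6, c7}.
c2 is in that set, so it is an ancestor of c5.

Yes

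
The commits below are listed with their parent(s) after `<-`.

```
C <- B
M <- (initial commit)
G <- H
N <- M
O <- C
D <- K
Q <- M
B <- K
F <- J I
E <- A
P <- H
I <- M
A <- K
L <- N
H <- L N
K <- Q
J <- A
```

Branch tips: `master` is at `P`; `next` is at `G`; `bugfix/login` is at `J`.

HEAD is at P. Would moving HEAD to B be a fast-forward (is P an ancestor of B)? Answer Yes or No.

No

A fast-forward from P to B is possible iff P is an ancestor of B.
Ancestors of B: {B, K, M, Q}.
P is not among them, so fast-forward is not possible.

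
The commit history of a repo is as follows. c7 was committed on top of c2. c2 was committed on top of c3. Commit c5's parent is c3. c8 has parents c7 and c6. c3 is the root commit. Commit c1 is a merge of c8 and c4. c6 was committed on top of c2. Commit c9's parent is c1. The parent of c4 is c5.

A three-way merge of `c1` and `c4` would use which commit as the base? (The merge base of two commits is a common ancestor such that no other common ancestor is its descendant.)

c4

Ancestors of c1: {c1, c2, c3, c4, c5, c6, c7, c8}.
Ancestors of c4: {c3, c4, c5}.
Common ancestors: {c3, c4, c5}.
Among these, c4 is not an ancestor of any other common ancestor — it is the merge base.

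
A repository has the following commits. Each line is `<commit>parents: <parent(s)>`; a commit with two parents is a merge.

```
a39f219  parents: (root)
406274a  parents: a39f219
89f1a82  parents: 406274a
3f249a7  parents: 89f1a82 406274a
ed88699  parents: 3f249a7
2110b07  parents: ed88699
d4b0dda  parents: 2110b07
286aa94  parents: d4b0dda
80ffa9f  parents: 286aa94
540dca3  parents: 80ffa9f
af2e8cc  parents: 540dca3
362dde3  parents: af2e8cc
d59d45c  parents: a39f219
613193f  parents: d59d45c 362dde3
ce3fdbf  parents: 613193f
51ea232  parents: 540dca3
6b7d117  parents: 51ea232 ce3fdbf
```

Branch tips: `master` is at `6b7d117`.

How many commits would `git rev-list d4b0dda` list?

7

Walking parent pointers from d4b0dda: reachable set = {2110b07, 3f249a7, 406274a, 89f1a82, a39f219, d4b0dda, ed88699}.
That is 7 commits.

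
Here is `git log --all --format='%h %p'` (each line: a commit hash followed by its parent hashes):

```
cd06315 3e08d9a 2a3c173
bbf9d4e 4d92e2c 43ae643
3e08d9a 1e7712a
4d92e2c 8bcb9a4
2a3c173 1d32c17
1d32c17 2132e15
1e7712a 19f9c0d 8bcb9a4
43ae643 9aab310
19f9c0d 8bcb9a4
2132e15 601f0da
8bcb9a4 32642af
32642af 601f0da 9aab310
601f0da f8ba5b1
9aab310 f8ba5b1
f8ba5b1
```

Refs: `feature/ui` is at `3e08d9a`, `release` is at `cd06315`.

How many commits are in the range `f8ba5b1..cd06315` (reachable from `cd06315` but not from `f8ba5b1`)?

Reachable from cd06315: {19f9c0d, 1d32c17, 1e7712a, 2132e15, 2a3c173, 32642af, 3e08d9a, 601f0da, 8bcb9a4, 9aab310, cd06315, f8ba5b1}.
Reachable from f8ba5b1: {f8ba5b1}.
In cd06315's history but not f8ba5b1's: {19f9c0d, 1d32c17, 1e7712a, 2132e15, 2a3c173, 32642af, 3e08d9a, 601f0da, 8bcb9a4, 9aab310, cd06315} — 11 commits.

11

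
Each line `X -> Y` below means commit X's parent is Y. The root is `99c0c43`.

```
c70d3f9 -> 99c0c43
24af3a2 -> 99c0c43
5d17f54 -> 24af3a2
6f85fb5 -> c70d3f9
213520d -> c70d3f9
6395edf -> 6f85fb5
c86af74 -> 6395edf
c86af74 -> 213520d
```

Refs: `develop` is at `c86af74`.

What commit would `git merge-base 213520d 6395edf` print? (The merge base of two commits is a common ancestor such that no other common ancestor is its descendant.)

Ancestors of 213520d: {213520d, 99c0c43, c70d3f9}.
Ancestors of 6395edf: {6395edf, 6f85fb5, 99c0c43, c70d3f9}.
Common ancestors: {99c0c43, c70d3f9}.
Among these, c70d3f9 is not an ancestor of any other common ancestor — it is the merge base.

c70d3f9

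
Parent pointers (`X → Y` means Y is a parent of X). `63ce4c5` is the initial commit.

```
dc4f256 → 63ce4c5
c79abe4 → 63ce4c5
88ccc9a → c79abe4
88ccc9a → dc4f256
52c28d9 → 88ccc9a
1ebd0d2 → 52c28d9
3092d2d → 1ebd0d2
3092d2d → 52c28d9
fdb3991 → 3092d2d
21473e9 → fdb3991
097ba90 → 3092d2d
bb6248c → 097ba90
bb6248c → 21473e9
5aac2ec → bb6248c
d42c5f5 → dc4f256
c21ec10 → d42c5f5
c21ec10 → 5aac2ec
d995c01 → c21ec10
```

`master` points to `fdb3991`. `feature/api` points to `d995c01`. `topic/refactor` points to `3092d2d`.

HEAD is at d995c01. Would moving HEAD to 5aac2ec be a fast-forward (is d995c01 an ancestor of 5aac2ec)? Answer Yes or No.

A fast-forward from d995c01 to 5aac2ec is possible iff d995c01 is an ancestor of 5aac2ec.
Ancestors of 5aac2ec: {097ba90, 1ebd0d2, 21473e9, 3092d2d, 52c28d9, 5aac2ec, 63ce4c5, 88ccc9a, bb6248c, c79abe4, dc4f256, fdb3991}.
d995c01 is not among them, so fast-forward is not possible.

No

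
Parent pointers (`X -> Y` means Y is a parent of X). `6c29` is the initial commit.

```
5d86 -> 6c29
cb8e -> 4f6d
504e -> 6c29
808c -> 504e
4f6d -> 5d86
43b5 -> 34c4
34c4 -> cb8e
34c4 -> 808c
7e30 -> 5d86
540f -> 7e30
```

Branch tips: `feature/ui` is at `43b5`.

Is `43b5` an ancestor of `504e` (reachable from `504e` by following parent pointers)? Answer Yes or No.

Ancestors of 504e: {504e, 6c29}.
43b5 is not in that set, so it is not an ancestor of 504e.

No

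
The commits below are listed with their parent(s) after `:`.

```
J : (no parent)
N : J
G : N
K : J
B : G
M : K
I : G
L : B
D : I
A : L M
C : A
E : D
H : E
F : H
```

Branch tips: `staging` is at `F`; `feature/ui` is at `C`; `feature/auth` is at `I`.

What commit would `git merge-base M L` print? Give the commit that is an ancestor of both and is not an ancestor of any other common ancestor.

J

Ancestors of M: {J, K, M}.
Ancestors of L: {B, G, J, L, N}.
Common ancestors: {J}.
The only common ancestor is J, so it is the merge base.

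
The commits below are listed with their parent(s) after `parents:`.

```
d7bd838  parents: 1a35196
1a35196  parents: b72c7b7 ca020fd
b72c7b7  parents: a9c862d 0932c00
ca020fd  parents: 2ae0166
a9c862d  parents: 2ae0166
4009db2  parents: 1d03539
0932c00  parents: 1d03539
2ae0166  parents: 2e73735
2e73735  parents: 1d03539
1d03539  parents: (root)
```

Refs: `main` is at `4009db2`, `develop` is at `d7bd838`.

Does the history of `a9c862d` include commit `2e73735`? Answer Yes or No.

Ancestors of a9c862d (commits reachable by following parents): {1d03539, 2ae0166, 2e73735, a9c862d}.
2e73735 is in that set, so it is an ancestor of a9c862d.

Yes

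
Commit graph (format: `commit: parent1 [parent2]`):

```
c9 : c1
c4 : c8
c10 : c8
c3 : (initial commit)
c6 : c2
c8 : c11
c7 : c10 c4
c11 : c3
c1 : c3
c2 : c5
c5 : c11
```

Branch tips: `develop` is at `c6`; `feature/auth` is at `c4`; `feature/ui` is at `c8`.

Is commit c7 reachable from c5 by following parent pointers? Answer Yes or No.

No

Ancestors of c5: {c11, c3, c5}.
c7 is not in that set, so it is not an ancestor of c5.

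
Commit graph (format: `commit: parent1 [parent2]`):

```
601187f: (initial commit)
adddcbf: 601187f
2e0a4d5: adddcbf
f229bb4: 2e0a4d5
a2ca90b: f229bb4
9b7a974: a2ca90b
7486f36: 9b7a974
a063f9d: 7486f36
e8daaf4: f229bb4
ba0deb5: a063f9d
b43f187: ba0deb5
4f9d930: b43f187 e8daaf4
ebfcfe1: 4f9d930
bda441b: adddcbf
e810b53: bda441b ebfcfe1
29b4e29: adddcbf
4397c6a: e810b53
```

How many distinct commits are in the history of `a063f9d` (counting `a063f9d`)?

8

Walking parent pointers from a063f9d: reachable set = {2e0a4d5, 601187f, 7486f36, 9b7a974, a063f9d, a2ca90b, adddcbf, f229bb4}.
That is 8 commits.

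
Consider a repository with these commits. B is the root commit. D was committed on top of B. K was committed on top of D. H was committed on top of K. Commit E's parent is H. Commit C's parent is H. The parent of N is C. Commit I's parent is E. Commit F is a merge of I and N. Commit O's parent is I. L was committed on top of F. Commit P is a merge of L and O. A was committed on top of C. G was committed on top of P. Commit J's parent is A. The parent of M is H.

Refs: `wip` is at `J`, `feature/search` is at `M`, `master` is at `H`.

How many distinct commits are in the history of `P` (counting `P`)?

12

Walking parent pointers from P: reachable set = {B, C, D, E, F, H, I, K, L, N, O, P}.
That is 12 commits.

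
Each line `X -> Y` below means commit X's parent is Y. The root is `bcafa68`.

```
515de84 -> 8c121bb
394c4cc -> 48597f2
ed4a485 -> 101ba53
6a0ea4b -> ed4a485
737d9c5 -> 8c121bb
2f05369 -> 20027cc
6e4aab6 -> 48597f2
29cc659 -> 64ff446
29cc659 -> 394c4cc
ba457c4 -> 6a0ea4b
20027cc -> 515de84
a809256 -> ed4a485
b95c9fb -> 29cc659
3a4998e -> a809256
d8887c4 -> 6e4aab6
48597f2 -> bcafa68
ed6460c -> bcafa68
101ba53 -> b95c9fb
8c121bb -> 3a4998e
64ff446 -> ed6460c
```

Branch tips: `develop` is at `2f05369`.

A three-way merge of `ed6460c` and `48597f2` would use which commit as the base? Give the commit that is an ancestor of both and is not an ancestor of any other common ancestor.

bcafa68

Ancestors of ed6460c: {bcafa68, ed6460c}.
Ancestors of 48597f2: {48597f2, bcafa68}.
Common ancestors: {bcafa68}.
The only common ancestor is bcafa68, so it is the merge base.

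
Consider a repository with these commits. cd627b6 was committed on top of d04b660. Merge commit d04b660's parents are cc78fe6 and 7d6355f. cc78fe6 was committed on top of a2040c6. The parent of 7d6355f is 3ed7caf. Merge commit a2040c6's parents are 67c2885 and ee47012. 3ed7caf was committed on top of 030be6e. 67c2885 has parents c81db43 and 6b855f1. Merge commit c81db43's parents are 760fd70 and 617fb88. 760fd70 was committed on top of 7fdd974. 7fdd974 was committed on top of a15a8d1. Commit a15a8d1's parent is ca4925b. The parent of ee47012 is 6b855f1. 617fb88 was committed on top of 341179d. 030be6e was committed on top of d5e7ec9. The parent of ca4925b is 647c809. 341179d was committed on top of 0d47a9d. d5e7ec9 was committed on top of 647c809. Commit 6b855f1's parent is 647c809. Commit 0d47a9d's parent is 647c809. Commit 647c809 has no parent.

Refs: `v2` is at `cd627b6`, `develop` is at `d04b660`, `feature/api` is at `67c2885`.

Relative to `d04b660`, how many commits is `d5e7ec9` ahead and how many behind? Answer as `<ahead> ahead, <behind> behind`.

Reachable from d5e7ec9: {647c809, d5e7ec9}.
Reachable from d04b660: {030be6e, 0d47a9d, 341179d, 3ed7caf, 617fb88, 647c809, 67c2885, 6b855f1, 760fd70, 7d6355f, 7fdd974, a15a8d1, a2040c6, c81db43, ca4925b, cc78fe6, d04b660, d5e7ec9, ee47012}.
Only in d5e7ec9's history (ahead): {} — 0.
Only in d04b660's history (behind): {030be6e, 0d47a9d, 341179d, 3ed7caf, 617fb88, 67c2885, 6b855f1, 760fd70, 7d6355f, 7fdd974, a15a8d1, a2040c6, c81db43, ca4925b, cc78fe6, d04b660, ee47012} — 17.

0 ahead, 17 behind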